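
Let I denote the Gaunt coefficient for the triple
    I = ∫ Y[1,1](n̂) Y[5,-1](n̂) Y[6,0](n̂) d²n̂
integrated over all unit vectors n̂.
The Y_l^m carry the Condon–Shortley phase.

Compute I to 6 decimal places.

0.158246

Checks pass: Σm=0; 12 even; l₃=6∈[4,6].
(2·1+1)(2·5+1)(2·6+1) = 429
Δ: 0! 2! 10! / 13! → 1/858
sum: t=0:+1/14400 = 1/14400
3j²(1 5 6; 0 0 0) = Δ·Π!·Σ² = 6/143  (sign +1)
sum: t=0:+1/34560 = 1/34560
3j²(1 5 6; 1 -1 0) = Δ·Π!·Σ² = 5/286  (sign +1)
combine: 4πI² = 429·6/143·5/286 = 45/143
take √, sign +1: I = 0.15824621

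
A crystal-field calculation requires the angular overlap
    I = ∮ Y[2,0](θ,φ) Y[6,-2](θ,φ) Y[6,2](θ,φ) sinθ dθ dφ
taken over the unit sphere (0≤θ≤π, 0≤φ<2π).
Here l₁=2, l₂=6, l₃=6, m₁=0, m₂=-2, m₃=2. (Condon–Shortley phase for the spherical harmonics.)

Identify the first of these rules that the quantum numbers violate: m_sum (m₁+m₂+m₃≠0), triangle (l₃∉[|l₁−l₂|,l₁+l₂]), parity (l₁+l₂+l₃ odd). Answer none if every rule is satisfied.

Σmᵢ = 0  ✓
l₃∈[|l₁−l₂|,l₁+l₂]=[4,8], have l₃=6  ✓
Σlᵢ = 14 ⇒ even  ✓

none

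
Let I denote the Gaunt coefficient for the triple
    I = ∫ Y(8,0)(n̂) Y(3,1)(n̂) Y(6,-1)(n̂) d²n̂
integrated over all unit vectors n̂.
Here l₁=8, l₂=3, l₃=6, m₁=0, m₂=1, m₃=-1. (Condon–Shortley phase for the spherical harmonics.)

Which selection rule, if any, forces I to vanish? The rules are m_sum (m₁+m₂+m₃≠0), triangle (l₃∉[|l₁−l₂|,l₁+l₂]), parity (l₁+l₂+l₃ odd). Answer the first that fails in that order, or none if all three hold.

parity

azimuthal sum: 0 + 1 − 1 = 0  ✓
5 ≤ 6 ≤ 11 (triangle on l)  ✓
L = 8 + 3 + 6 = 17 (odd)  ✗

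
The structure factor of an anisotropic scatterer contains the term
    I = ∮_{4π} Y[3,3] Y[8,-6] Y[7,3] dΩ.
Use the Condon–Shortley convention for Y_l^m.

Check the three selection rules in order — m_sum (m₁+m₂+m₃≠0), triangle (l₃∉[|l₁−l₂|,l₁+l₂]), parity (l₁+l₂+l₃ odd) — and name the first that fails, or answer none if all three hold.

none

m₁+m₂+m₃ = 3 − 6 + 3 = 0  ✓
triangle: |3−8|=5 ≤ l₃=7 ≤ 3+8=11  ✓
parity: l₁+l₂+l₃ = 18 is even  ✓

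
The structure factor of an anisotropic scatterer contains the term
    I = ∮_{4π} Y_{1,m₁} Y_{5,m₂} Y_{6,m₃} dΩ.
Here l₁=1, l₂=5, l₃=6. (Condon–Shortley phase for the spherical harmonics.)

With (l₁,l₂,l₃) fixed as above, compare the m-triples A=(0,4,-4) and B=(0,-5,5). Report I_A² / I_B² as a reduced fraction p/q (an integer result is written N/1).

20/11

l's match ⇒ only the (l;m) 3-j factors differ between A and B.
A: triangle coeff Δ(1,5,6) = 1/858; Σ_t [0,0]: t=0:+1/362880 = 1/362880; (3j)²=10/429 [(1 5 6; 0 4 -4)], sign=+1
B: triangle coeff Δ(1,5,6) = 1/858; Σ_t [0,0]: t=0:+1/3628800 = 1/3628800; (3j)²=1/78 [(1 5 6; 0 -5 5)], sign=-1
I_A²/I_B² = (10/429)/(1/78) = 20/11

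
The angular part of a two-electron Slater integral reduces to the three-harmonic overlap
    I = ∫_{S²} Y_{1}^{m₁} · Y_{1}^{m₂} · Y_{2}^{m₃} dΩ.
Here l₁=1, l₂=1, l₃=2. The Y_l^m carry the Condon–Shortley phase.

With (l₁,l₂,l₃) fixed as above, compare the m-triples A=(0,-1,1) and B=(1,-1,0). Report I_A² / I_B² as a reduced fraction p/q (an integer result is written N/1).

3/1

Shared (l₁,l₂,l₃)=(1,1,2): N and (l;000)² cancel in I_A²/I_B².
A: Δ = 0!·2!·2!/5! = 1/30; Racah Σ t=0..0: t=0:+1/2 = 1/2; ⇒ 3j(1 1 2; 0 -1 1)² = 1/10, sgn -1
B: Δ = 0!·2!·2!/5! = 1/30; Racah Σ t=0..0: t=0:+1/4 = 1/4; ⇒ 3j(1 1 2; 1 -1 0)² = 1/30, sgn +1
I_A²/I_B² = (1/10)/(1/30) = 3/1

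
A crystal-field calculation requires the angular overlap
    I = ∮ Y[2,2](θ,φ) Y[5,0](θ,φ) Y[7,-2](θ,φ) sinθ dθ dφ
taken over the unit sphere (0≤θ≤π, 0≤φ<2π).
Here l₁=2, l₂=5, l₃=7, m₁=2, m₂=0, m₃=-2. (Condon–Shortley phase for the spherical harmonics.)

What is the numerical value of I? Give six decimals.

0.127204

Checks pass: Σm=0; 14 even; l₃=7∈[3,7].
(2·2+1)(2·5+1)(2·7+1) = 825
Δ: 0! 4! 10! / 15! → 1/15015
sum: t=0:+1/57600 = 1/57600
3j²(2 5 7; 0 0 0) = Δ·Π!·Σ² = 21/715  (sign -1)
sum: t=0:+1/345600 = 1/345600
3j²(2 5 7; 2 0 -2) = Δ·Π!·Σ² = 6/715  (sign -1)
combine: 4πI² = 825·21/715·6/715 = 378/1859
take √, sign +1: I = 0.12720415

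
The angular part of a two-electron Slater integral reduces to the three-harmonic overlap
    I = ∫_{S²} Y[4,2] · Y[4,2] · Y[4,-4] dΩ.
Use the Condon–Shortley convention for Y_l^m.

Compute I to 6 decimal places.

0.190983

Checks pass: Σm=0; 12 even; l₃=4∈[0,8].
(2·4+1)(2·4+1)(2·4+1) = 729
Δ: 4! 4! 4! / 13! → 1/450450
sum: t=0:+1/13824 t=1:−1/216 t=2:+1/64 t=3:−1/216 t=4:+1/13824 = 5/768
3j²(4 4 4; 0 0 0) = Δ·Π!·Σ² = 18/1001  (sign +1)
sum: t=2:+1/2304 = 1/2304
3j²(4 4 4; 2 2 -4) = Δ·Π!·Σ² = 5/143  (sign +1)
combine: 4πI² = 729·18/1001·5/143 = 65610/143143
take √, sign +1: I = 0.19098314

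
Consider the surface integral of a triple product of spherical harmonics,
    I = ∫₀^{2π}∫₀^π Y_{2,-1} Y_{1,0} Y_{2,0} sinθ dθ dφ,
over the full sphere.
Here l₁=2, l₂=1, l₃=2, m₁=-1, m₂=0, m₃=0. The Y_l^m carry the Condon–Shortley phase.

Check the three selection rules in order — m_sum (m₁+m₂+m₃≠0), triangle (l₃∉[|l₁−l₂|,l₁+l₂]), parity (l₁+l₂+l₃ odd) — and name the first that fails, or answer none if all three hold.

m_sum

m₁+m₂+m₃ = -1 + 0 + 0 = -1  ✗
triangle: |2−1|=1 ≤ l₃=2 ≤ 2+1=3
parity: l₁+l₂+l₃ = 5 is odd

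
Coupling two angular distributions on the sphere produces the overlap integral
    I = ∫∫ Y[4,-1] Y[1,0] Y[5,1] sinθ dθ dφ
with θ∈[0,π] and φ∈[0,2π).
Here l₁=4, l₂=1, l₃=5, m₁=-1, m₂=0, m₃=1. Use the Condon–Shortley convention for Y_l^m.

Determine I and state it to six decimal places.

-0.240571

m-sum 0 ✓  L=10 even ✓  3≤5≤5 ✓
Π(2lᵢ+1) = 9×3×11 = 297
triangle coeff Δ(4,1,5) = 1/495
Σ_t [0,0]: t=0:+1/576 = 1/576
(3j)²=5/99 [(4 1 5; 0 0 0)], sign=-1
Σ_t [0,0]: t=0:+1/720 = 1/720
(3j)²=8/165 [(4 1 5; -1 0 1)], sign=+1
⇒ 4πI² = 8/11
I = (-1)√(8/11/(4π)) = -0.24057125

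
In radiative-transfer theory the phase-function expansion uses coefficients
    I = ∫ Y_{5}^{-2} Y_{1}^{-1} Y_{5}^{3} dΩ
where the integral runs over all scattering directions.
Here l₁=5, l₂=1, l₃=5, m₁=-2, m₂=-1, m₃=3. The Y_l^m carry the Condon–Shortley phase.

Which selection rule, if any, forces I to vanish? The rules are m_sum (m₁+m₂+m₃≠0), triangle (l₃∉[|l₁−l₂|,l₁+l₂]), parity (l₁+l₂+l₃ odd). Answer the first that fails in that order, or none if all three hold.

parity

m₁+m₂+m₃ = -2 − 1 + 3 = 0  ✓
triangle: |5−1|=4 ≤ l₃=5 ≤ 5+1=6  ✓
parity: l₁+l₂+l₃ = 11 is odd  ✗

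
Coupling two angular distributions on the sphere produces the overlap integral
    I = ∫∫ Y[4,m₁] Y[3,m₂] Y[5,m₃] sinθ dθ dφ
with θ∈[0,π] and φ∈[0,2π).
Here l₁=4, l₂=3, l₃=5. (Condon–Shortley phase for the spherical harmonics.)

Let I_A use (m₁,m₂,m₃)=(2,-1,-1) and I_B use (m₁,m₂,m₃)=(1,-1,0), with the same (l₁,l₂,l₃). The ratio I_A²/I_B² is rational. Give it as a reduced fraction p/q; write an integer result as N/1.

Same 4,3,5: normalisation and zero-m 3j drop out of the ratio.
A: Δ: 2! 6! 4! / 13! → 1/180180; sum: t=0:+1/384 t=1:−1/720 t=2:+1/34560 = 43/34560; 3j²(4 3 5; 2 -1 -1) = Δ·Π!·Σ² = 1849/180180  (sign +1)
B: Δ: 2! 6! 4! / 13! → 1/180180; sum: t=0:+1/288 t=1:−1/288 t=2:+1/5760 = 1/5760; 3j²(4 3 5; 1 -1 0) = Δ·Π!·Σ² = 1/12012  (sign -1)
I_A²/I_B² = (1849/180180)/(1/12012) = 1849/15

1849/15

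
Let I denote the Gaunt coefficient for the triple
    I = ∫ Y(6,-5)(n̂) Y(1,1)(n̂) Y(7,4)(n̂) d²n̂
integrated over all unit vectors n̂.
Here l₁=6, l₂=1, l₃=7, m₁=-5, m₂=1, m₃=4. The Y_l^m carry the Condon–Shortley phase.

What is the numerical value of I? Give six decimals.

0.060604

Checks pass: Σm=0; 14 even; l₃=7∈[5,7].
(2·6+1)(2·1+1)(2·7+1) = 585
Δ: 0! 12! 2! / 15! → 1/1365
sum: t=0:+1/518400 = 1/518400
3j²(6 1 7; 0 0 0) = Δ·Π!·Σ² = 7/195  (sign -1)
sum: t=0:+1/79833600 = 1/79833600
3j²(6 1 7; -5 1 4) = Δ·Π!·Σ² = 1/455  (sign -1)
combine: 4πI² = 585·7/195·1/455 = 3/65
take √, sign +1: I = 0.06060368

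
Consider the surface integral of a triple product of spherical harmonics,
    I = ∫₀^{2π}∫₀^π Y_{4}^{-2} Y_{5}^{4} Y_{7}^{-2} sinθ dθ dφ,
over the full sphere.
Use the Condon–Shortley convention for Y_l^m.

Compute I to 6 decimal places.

Rules hold: Σm=0, L=16 even, 1≤7≤9.
N = 9·11·15 = 1485
Δ = 2!·6!·8!/17! = 1/6126120
Racah Σ t=0..2: t=0:+1/69120 t=1:−1/20736 t=2:+1/69120 = -1/51840
⇒ 3j(4 5 7; 0 0 0)² = 280/21879, sgn +1
Racah Σ t=1..2: t=1:−1/4838400 t=2:+1/483840 = 1/537600
⇒ 3j(4 5 7; -2 4 -2)² = 2187/170170, sgn -1
4πI² = N·(3j₀)²·(3jₘ)² = 131220/537251
I = -1·√(0.244243/4π) = -0.13941403

-0.139414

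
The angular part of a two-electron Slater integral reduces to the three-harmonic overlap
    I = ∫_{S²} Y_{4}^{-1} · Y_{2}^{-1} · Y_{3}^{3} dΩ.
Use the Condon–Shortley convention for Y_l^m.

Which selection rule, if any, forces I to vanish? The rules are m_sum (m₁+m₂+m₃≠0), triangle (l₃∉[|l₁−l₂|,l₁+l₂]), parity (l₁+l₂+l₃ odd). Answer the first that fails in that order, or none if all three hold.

Σmᵢ = 1  ✗
l₃∈[|l₁−l₂|,l₁+l₂]=[2,6], have l₃=3
Σlᵢ = 9 ⇒ odd

m_sum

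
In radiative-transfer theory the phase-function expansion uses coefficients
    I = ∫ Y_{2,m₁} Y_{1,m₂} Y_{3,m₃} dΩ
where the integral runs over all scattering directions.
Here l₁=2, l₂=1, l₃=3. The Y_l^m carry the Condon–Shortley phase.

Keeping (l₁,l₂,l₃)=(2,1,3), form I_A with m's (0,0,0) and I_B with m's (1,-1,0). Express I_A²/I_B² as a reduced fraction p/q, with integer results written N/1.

Shared (l₁,l₂,l₃)=(2,1,3): N and (l;000)² cancel in I_A²/I_B².
A: Δ = 0!·4!·2!/7! = 1/105; Racah Σ t=0..0: t=0:+1/4 = 1/4; ⇒ 3j(2 1 3; 0 0 0)² = 3/35, sgn -1
B: Δ = 0!·4!·2!/7! = 1/105; Racah Σ t=0..0: t=0:+1/12 = 1/12; ⇒ 3j(2 1 3; 1 -1 0)² = 1/35, sgn -1
I_A²/I_B² = (3/35)/(1/35) = 3/1

3/1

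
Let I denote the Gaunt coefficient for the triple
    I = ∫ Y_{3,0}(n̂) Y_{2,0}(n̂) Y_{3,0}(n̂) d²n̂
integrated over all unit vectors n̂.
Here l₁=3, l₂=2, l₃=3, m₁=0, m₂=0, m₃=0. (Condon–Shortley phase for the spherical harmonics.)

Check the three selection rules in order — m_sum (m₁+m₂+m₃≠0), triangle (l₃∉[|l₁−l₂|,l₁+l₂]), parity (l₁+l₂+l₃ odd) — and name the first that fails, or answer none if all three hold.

azimuthal sum: 0 + 0 + 0 = 0  ✓
1 ≤ 3 ≤ 5 (triangle on l)  ✓
L = 3 + 2 + 3 = 8 (even)  ✓

none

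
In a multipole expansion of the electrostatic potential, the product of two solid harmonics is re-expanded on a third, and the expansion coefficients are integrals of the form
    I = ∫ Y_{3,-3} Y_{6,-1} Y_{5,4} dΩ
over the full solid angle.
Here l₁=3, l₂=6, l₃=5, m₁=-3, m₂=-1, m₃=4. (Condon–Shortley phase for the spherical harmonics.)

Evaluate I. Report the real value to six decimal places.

Checks pass: Σm=0; 14 even; l₃=5∈[3,9].
(2·3+1)(2·6+1)(2·5+1) = 1001
Δ: 4! 2! 8! / 15! → 1/675675
sum: t=1:−1/8640 t=2:+1/2304 t=3:−1/8640 = 7/34560
3j²(3 6 5; 0 0 0) = Δ·Π!·Σ² = 7/429  (sign -1)
sum: t=4:+1/241920 = 1/241920
3j²(3 6 5; -3 -1 4) = Δ·Π!·Σ² = 4/1001  (sign -1)
combine: 4πI² = 1001·7/429·4/1001 = 28/429
take √, sign +1: I = 0.07206849

0.072068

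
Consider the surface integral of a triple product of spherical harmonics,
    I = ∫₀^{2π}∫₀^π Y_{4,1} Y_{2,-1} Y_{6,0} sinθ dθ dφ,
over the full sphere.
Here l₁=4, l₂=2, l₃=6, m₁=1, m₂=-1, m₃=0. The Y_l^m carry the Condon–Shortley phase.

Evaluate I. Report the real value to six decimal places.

Rules hold: Σm=0, L=12 even, 2≤6≤6.
N = 9·5·13 = 585
Δ = 0!·8!·4!/13! = 1/6435
Racah Σ t=0..0: t=0:+1/2304 = 1/2304
⇒ 3j(4 2 6; 0 0 0)² = 5/143, sgn +1
Racah Σ t=0..0: t=0:+1/4320 = 1/4320
⇒ 3j(4 2 6; 1 -1 0)² = 8/429, sgn +1
4πI² = N·(3j₀)²·(3jₘ)² = 600/1573
I = +1·√(0.381437/4π) = 0.17422334

0.174223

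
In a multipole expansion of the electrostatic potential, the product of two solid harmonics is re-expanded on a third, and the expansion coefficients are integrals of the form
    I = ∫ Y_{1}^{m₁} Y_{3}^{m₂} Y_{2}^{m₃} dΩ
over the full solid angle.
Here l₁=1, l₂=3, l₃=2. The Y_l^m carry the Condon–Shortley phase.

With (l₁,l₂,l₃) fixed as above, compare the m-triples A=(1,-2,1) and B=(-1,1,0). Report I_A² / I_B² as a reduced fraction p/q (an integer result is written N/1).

5/3

Same 1,3,2: normalisation and zero-m 3j drop out of the ratio.
A: Δ: 2! 0! 4! / 7! → 1/105; sum: t=0:+1/12 = 1/12; 3j²(1 3 2; 1 -2 1) = Δ·Π!·Σ² = 2/21  (sign -1)
B: Δ: 2! 0! 4! / 7! → 1/105; sum: t=2:+1/8 = 1/8; 3j²(1 3 2; -1 1 0) = Δ·Π!·Σ² = 2/35  (sign +1)
I_A²/I_B² = (2/21)/(2/35) = 5/3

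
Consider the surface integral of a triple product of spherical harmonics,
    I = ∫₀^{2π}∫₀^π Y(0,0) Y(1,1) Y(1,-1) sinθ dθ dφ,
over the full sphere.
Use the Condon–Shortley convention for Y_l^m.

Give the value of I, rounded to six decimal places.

Rules hold: Σm=0, L=2 even, 1≤1≤1.
N = 1·3·3 = 9
Δ = 0!·0!·2!/3! = 1/3
Racah Σ t=0..0: t=0:+1/1 = 1/1
⇒ 3j(0 1 1; 0 0 0)² = 1/3, sgn -1
Racah Σ t=0..0: t=0:+1/2 = 1/2
⇒ 3j(0 1 1; 0 1 -1)² = 1/3, sgn +1
4πI² = N·(3j₀)²·(3jₘ)² = 1/1
I = -1·√(1/4π) = -0.28209479

-0.282095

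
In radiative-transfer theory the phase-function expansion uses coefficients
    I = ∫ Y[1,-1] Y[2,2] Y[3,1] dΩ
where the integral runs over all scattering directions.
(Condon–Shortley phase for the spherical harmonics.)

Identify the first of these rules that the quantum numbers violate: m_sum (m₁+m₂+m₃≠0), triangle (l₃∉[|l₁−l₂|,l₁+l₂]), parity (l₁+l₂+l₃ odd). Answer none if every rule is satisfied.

m₁+m₂+m₃ = -1 + 2 + 1 = 2  ✗
triangle: |1−2|=1 ≤ l₃=3 ≤ 1+2=3
parity: l₁+l₂+l₃ = 6 is even

m_sum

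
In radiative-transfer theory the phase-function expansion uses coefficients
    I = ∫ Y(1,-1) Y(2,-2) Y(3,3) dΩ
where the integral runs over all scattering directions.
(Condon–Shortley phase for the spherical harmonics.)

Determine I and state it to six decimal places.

-0.319865

Rules hold: Σm=0, L=6 even, 1≤3≤3.
N = 3·5·7 = 105
Δ = 0!·2!·4!/7! = 1/105
Racah Σ t=0..0: t=0:+1/4 = 1/4
⇒ 3j(1 2 3; 0 0 0)² = 3/35, sgn -1
Racah Σ t=0..0: t=0:+1/48 = 1/48
⇒ 3j(1 2 3; -1 -2 3)² = 1/7, sgn +1
4πI² = N·(3j₀)²·(3jₘ)² = 9/7
I = -1·√(1.28571/4π) = -0.31986543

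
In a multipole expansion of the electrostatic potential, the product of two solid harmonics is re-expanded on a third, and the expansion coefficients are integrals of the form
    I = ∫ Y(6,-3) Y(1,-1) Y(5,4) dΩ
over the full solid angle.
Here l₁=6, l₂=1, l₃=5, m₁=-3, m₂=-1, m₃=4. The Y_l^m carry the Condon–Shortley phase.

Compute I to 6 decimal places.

-0.070770

m-sum 0 ✓  L=12 even ✓  5≤5≤7 ✓
Π(2lᵢ+1) = 13×3×11 = 429
triangle coeff Δ(6,1,5) = 1/858
Σ_t [1,1]: t=1:−1/14400 = -1/14400
(3j)²=6/143 [(6 1 5; 0 0 0)], sign=+1
Σ_t [0,0]: t=0:+1/725760 = 1/725760
(3j)²=1/286 [(6 1 5; -3 -1 4)], sign=-1
⇒ 4πI² = 9/143
I = (-1)√(9/143/(4π)) = -0.07076985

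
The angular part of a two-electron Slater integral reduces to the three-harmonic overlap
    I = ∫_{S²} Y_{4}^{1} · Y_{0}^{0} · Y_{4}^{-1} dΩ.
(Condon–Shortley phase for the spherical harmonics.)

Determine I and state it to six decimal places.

Checks pass: Σm=0; 8 even; l₃=4∈[4,4].
(2·4+1)(2·0+1)(2·4+1) = 81
Δ: 0! 8! 0! / 9! → 1/9
sum: t=0:+1/576 = 1/576
3j²(4 0 4; 0 0 0) = Δ·Π!·Σ² = 1/9  (sign +1)
sum: t=0:+1/720 = 1/720
3j²(4 0 4; 1 0 -1) = Δ·Π!·Σ² = 1/9  (sign -1)
combine: 4πI² = 81·1/9·1/9 = 1/1
take √, sign -1: I = -0.28209479

-0.282095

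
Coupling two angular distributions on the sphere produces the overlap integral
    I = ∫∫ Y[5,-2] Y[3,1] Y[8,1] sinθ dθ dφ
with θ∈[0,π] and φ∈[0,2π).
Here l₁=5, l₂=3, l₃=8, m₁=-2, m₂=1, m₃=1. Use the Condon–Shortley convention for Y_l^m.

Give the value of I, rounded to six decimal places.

m-sum 0 ✓  L=16 even ✓  2≤8≤8 ✓
Π(2lᵢ+1) = 11×7×17 = 1309
triangle coeff Δ(5,3,8) = 1/136136
Σ_t [0,0]: t=0:+1/518400 = 1/518400
(3j)²=56/2431 [(5 3 8; 0 0 0)], sign=+1
Σ_t [0,0]: t=0:+1/1451520 = 1/1451520
(3j)²=45/4862 [(5 3 8; -2 1 1)], sign=-1
⇒ 4πI² = 8820/31603
I = (-1)√(8820/31603/(4π)) = -0.14902708

-0.149027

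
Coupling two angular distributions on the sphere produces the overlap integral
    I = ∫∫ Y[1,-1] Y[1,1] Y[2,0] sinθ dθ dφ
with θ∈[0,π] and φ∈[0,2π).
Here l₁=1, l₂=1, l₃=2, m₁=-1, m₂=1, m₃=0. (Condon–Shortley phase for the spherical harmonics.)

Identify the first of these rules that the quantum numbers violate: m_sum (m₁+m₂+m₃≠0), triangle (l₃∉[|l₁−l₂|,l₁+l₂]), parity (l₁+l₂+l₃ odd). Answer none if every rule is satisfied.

m₁+m₂+m₃ = -1 + 1 + 0 = 0  ✓
triangle: |1−1|=0 ≤ l₃=2 ≤ 1+1=2  ✓
parity: l₁+l₂+l₃ = 4 is even  ✓

none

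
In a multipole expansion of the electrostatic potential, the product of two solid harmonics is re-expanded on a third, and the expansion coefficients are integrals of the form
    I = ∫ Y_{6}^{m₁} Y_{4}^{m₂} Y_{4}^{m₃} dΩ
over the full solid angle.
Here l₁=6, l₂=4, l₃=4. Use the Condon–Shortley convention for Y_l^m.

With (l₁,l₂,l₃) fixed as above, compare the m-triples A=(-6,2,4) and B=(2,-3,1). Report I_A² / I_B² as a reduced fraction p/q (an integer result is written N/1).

44/45

Shared (l₁,l₂,l₃)=(6,4,4): N and (l;000)² cancel in I_A²/I_B².
A: Δ = 6!·6!·2!/15! = 1/1261260; Racah Σ t=6..6: t=6:+1/1036800 = 1/1036800; ⇒ 3j(6 4 4; -6 2 4)² = 4/195, sgn +1
B: Δ = 6!·6!·2!/15! = 1/1261260; Racah Σ t=0..1: t=0:+1/34560 t=1:−1/8640 = -1/11520; ⇒ 3j(6 4 4; 2 -3 1)² = 3/143, sgn +1
I_A²/I_B² = (4/195)/(3/143) = 44/45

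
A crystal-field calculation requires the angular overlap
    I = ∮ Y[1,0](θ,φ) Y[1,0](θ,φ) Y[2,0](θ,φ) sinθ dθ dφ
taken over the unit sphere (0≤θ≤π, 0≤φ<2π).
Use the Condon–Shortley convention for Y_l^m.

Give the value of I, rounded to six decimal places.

0.252313

Checks pass: Σm=0; 4 even; l₃=2∈[0,2].
(2·1+1)(2·1+1)(2·2+1) = 45
Δ: 0! 2! 2! / 5! → 1/30
sum: t=0:+1/1 = 1/1
3j²(1 1 2; 0 0 0) = Δ·Π!·Σ² = 2/15  (sign +1)
(m-triple is (0,0,0) — same symbol as above.)
combine: 4πI² = 45·2/15·2/15 = 4/5
take √, sign +1: I = 0.25231325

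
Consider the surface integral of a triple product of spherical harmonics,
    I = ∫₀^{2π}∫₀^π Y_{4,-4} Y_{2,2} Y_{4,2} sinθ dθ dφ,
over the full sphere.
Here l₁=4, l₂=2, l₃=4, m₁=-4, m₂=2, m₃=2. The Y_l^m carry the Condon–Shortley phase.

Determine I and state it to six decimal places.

-0.106180

Checks pass: Σm=0; 10 even; l₃=4∈[2,6].
(2·4+1)(2·2+1)(2·4+1) = 405
Δ: 2! 6! 2! / 11! → 1/13860
sum: t=0:+1/192 t=1:−1/36 t=2:+1/192 = -5/288
3j²(4 2 4; 0 0 0) = Δ·Π!·Σ² = 20/693  (sign -1)
sum: t=2:+1/2880 = 1/2880
3j²(4 2 4; -4 2 2) = Δ·Π!·Σ² = 2/165  (sign +1)
combine: 4πI² = 405·20/693·2/165 = 120/847
take √, sign -1: I = -0.10618031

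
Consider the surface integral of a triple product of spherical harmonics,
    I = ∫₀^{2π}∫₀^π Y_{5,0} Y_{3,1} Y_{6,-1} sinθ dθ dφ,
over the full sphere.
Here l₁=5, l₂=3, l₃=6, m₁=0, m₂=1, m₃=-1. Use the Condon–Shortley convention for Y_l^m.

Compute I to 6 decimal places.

Rules hold: Σm=0, L=14 even, 2≤6≤8.
N = 11·7·13 = 1001
Δ = 2!·8!·4!/15! = 1/675675
Racah Σ t=0..2: t=0:+1/8640 t=1:−1/2304 t=2:+1/8640 = -7/34560
⇒ 3j(5 3 6; 0 0 0)² = 7/429, sgn -1
Racah Σ t=0..2: t=0:+1/34560 t=1:−1/3456 t=2:+1/5760 = -1/11520
⇒ 3j(5 3 6; 0 1 -1)² = 2/429, sgn +1
4πI² = N·(3j₀)²·(3jₘ)² = 98/1287
I = -1·√(0.0761461/4π) = -0.07784287

-0.077843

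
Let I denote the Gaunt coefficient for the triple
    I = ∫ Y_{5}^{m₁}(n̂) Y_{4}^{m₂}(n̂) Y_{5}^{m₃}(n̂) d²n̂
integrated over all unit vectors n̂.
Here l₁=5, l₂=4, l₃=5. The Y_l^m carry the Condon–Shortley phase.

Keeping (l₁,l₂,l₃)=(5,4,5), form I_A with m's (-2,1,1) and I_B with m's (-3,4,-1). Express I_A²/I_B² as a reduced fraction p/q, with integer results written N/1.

7/12

Shared (l₁,l₂,l₃)=(5,4,5): N and (l;000)² cancel in I_A²/I_B².
A: Δ = 4!·6!·4!/15! = 1/3153150; Racah Σ t=1..4: t=1:−1/103680 t=2:+1/2880 t=3:−1/1152 t=4:+1/5184 = -7/20736; ⇒ 3j(5 4 5; -2 1 1)² = 35/2574, sgn -1
B: Δ = 4!·6!·4!/15! = 1/3153150; Racah Σ t=4..4: t=4:+1/27648 = 1/27648; ⇒ 3j(5 4 5; -3 4 -1)² = 10/429, sgn +1
I_A²/I_B² = (35/2574)/(10/429) = 7/12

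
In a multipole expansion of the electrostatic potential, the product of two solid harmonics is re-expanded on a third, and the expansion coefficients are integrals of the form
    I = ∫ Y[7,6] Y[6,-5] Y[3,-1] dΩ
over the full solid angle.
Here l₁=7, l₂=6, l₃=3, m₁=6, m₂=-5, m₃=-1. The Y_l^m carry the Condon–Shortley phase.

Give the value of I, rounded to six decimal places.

-0.034007

Rules hold: Σm=0, L=16 even, 1≤3≤13.
N = 15·13·7 = 1365
Δ = 10!·4!·2!/17! = 1/2042040
Racah Σ t=4..6: t=4:+1/207360 t=5:−1/57600 t=6:+1/207360 = -1/129600
⇒ 3j(7 6 3; 0 0 0)² = 168/12155, sgn +1
Racah Σ t=0..1: t=0:+1/21772800 t=1:−1/17418240 = -1/87091200
⇒ 3j(7 6 3; 6 -5 -1)² = 11/14280, sgn -1
4πI² = N·(3j₀)²·(3jₘ)² = 21/1445
I = -1·√(0.0145329/4π) = -0.03400719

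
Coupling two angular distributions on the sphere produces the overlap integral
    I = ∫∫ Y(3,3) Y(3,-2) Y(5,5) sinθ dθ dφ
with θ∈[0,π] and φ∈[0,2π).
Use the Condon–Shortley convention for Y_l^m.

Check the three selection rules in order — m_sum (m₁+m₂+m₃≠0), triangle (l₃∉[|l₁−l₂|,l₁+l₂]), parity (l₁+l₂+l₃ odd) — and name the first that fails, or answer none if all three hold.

m_sum

m₁+m₂+m₃ = 3 − 2 + 5 = 6  ✗
triangle: |3−3|=0 ≤ l₃=5 ≤ 3+3=6
parity: l₁+l₂+l₃ = 11 is odd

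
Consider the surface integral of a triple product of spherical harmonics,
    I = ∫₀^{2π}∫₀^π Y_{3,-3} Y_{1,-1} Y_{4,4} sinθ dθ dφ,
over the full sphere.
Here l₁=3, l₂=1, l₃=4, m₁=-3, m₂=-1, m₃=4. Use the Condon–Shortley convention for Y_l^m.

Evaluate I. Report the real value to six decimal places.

Rules hold: Σm=0, L=8 even, 2≤4≤4.
N = 7·3·9 = 189
Δ = 0!·6!·2!/9! = 1/252
Racah Σ t=0..0: t=0:+1/36 = 1/36
⇒ 3j(3 1 4; 0 0 0)² = 4/63, sgn +1
Racah Σ t=0..0: t=0:+1/1440 = 1/1440
⇒ 3j(3 1 4; -3 -1 4)² = 1/9, sgn +1
4πI² = N·(3j₀)²·(3jₘ)² = 4/3
I = +1·√(1.33333/4π) = 0.32573501

0.325735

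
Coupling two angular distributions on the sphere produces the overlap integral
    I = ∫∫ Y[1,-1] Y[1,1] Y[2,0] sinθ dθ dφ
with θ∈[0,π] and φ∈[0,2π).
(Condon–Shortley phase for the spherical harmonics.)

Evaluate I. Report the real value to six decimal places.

0.126157

Rules hold: Σm=0, L=4 even, 0≤2≤2.
N = 3·3·5 = 45
Δ = 0!·2!·2!/5! = 1/30
Racah Σ t=0..0: t=0:+1/1 = 1/1
⇒ 3j(1 1 2; 0 0 0)² = 2/15, sgn +1
Racah Σ t=0..0: t=0:+1/4 = 1/4
⇒ 3j(1 1 2; -1 1 0)² = 1/30, sgn +1
4πI² = N·(3j₀)²·(3jₘ)² = 1/5
I = +1·√(0.2/4π) = 0.12615663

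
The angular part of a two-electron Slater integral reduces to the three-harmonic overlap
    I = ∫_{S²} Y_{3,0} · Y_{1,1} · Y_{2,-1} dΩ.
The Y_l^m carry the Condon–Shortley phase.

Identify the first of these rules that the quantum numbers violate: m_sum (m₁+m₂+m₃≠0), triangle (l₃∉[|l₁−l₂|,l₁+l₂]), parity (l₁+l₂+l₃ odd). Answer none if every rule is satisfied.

none

Σmᵢ = 0  ✓
l₃∈[|l₁−l₂|,l₁+l₂]=[2,4], have l₃=2  ✓
Σlᵢ = 6 ⇒ even  ✓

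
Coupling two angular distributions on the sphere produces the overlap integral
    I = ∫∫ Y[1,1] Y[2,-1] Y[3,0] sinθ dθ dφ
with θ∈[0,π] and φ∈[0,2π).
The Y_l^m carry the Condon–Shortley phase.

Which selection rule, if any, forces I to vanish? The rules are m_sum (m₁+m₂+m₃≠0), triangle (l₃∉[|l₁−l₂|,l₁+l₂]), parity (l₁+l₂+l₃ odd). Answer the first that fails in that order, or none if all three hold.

none

m₁+m₂+m₃ = 1 − 1 + 0 = 0  ✓
triangle: |1−2|=1 ≤ l₃=3 ≤ 1+2=3  ✓
parity: l₁+l₂+l₃ = 6 is even  ✓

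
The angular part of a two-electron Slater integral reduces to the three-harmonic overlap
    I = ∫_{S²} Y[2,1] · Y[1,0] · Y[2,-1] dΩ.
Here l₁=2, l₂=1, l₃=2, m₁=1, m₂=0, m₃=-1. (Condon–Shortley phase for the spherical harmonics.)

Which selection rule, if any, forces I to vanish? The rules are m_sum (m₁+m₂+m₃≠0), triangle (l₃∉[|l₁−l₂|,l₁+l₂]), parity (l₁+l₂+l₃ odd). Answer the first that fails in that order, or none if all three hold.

azimuthal sum: 1 + 0 − 1 = 0  ✓
1 ≤ 2 ≤ 3 (triangle on l)  ✓
L = 2 + 1 + 2 = 5 (odd)  ✗

parity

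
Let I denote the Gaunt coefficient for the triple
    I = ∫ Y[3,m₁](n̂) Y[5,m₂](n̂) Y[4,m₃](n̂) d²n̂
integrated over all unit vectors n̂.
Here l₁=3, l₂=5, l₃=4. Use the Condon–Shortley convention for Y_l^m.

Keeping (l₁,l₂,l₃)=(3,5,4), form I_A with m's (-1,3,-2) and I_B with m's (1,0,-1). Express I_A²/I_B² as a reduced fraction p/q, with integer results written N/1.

1134/5

l's match ⇒ only the (l;m) 3-j factors differ between A and B.
A: triangle coeff Δ(3,5,4) = 1/180180; Σ_t [2,4]: t=2:+1/5760 t=3:−1/720 t=4:+1/2304 = -1/1280; (3j)²=27/1430 [(3 5 4; -1 3 -2)], sign=-1
B: triangle coeff Δ(3,5,4) = 1/180180; Σ_t [0,2]: t=0:+1/5760 t=1:−1/288 t=2:+1/288 = 1/5760; (3j)²=1/12012 [(3 5 4; 1 0 -1)], sign=-1
I_A²/I_B² = (27/1430)/(1/12012) = 1134/5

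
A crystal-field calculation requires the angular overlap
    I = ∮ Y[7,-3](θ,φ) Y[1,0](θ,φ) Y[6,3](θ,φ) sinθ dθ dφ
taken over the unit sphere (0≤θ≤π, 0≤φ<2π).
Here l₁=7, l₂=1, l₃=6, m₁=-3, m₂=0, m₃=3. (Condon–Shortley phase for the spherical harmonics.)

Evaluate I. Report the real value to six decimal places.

-0.221293

Rules hold: Σm=0, L=14 even, 6≤6≤8.
N = 15·3·13 = 585
Δ = 2!·12!·0!/15! = 1/1365
Racah Σ t=1..1: t=1:−1/518400 = -1/518400
⇒ 3j(7 1 6; 0 0 0)² = 7/195, sgn -1
Racah Σ t=1..1: t=1:−1/2177280 = -1/2177280
⇒ 3j(7 1 6; -3 0 3)² = 8/273, sgn +1
4πI² = N·(3j₀)²·(3jₘ)² = 8/13
I = -1·√(0.615385/4π) = -0.22129336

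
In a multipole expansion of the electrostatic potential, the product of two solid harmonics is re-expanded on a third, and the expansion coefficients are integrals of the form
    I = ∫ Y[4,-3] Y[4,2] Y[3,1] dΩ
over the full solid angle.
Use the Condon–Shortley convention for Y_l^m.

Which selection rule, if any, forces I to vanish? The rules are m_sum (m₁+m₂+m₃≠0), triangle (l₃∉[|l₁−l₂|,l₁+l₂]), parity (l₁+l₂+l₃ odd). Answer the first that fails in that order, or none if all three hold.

parity

azimuthal sum: -3 + 2 + 1 = 0  ✓
0 ≤ 3 ≤ 8 (triangle on l)  ✓
L = 4 + 4 + 3 = 11 (odd)  ✗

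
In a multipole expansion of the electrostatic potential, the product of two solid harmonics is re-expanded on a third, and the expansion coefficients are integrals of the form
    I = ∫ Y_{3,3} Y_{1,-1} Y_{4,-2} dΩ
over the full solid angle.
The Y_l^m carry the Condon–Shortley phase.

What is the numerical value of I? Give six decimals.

0.061558

Checks pass: Σm=0; 8 even; l₃=4∈[2,4].
(2·3+1)(2·1+1)(2·4+1) = 189
Δ: 0! 6! 2! / 9! → 1/252
sum: t=0:+1/36 = 1/36
3j²(3 1 4; 0 0 0) = Δ·Π!·Σ² = 4/63  (sign +1)
sum: t=0:+1/1440 = 1/1440
3j²(3 1 4; 3 -1 -2) = Δ·Π!·Σ² = 1/252  (sign +1)
combine: 4πI² = 189·4/63·1/252 = 1/21
take √, sign +1: I = 0.06155813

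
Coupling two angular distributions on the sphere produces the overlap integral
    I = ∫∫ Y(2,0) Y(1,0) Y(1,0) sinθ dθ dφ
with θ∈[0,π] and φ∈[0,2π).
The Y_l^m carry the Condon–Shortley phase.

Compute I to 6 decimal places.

m-sum 0 ✓  L=4 even ✓  1≤1≤3 ✓
Π(2lᵢ+1) = 5×3×3 = 45
triangle coeff Δ(2,1,1) = 1/30
Σ_t [1,1]: t=1:−1/1 = -1/1
(3j)²=2/15 [(2 1 1; 0 0 0)], sign=+1
(m-triple is (0,0,0) — same symbol as above.)
⇒ 4πI² = 4/5
I = (+1)√(4/5/(4π)) = 0.25231325

0.252313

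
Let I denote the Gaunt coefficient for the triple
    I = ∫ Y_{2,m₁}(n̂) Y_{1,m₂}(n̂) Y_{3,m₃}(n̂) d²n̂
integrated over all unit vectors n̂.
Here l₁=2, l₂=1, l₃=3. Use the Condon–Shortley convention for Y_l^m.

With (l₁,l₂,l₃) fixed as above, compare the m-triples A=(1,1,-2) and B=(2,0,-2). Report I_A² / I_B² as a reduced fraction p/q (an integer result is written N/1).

2/1

l's match ⇒ only the (l;m) 3-j factors differ between A and B.
A: triangle coeff Δ(2,1,3) = 1/105; Σ_t [0,0]: t=0:+1/12 = 1/12; (3j)²=2/21 [(2 1 3; 1 1 -2)], sign=-1
B: triangle coeff Δ(2,1,3) = 1/105; Σ_t [0,0]: t=0:+1/24 = 1/24; (3j)²=1/21 [(2 1 3; 2 0 -2)], sign=-1
I_A²/I_B² = (2/21)/(1/21) = 2/1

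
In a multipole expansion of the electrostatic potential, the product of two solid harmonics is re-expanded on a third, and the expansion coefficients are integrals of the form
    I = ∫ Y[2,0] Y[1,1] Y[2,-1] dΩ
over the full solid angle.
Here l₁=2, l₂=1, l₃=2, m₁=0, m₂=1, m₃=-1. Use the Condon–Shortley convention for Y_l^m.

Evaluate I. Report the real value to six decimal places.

0.000000

l₁+l₂+l₃=5 is odd: 3j(l;000)=0 ⇒ I=0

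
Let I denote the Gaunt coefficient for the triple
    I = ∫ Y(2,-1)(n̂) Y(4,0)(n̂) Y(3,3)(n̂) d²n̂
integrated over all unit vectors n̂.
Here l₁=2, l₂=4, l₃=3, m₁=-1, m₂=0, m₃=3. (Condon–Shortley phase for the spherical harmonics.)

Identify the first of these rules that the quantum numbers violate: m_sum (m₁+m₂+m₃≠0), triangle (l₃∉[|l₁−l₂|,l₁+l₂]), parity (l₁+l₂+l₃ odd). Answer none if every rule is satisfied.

azimuthal sum: -1 + 0 + 3 = 2  ✗
2 ≤ 3 ≤ 6 (triangle on l)
L = 2 + 4 + 3 = 9 (odd)

m_sum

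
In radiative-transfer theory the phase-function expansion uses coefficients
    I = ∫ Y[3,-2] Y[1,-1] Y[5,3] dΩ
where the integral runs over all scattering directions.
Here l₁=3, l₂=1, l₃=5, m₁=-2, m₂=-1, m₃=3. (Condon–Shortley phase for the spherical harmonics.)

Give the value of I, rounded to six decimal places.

0.000000

|3−1|≤5≤3+1 violated ⇒ I = 0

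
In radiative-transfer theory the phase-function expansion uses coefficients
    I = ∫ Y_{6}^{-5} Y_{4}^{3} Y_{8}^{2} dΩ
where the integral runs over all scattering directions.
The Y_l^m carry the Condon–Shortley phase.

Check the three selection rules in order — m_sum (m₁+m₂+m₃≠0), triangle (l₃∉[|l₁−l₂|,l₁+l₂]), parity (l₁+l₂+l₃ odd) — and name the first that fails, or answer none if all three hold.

Σmᵢ = 0  ✓
l₃∈[|l₁−l₂|,l₁+l₂]=[2,10], have l₃=8  ✓
Σlᵢ = 18 ⇒ even  ✓

none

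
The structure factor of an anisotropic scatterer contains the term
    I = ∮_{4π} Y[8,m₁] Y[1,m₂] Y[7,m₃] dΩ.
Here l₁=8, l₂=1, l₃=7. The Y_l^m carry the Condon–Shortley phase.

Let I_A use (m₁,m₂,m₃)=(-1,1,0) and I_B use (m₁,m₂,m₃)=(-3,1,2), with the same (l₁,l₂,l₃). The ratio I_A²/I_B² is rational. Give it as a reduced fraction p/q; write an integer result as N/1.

36/55

Same 8,1,7: normalisation and zero-m 3j drop out of the ratio.
A: Δ: 2! 14! 0! / 17! → 1/2040; sum: t=2:+1/50803200 = 1/50803200; 3j²(8 1 7; -1 1 0) = Δ·Π!·Σ² = 3/170  (sign -1)
B: Δ: 2! 14! 0! / 17! → 1/2040; sum: t=2:+1/87091200 = 1/87091200; 3j²(8 1 7; -3 1 2) = Δ·Π!·Σ² = 11/408  (sign -1)
I_A²/I_B² = (3/170)/(11/408) = 36/55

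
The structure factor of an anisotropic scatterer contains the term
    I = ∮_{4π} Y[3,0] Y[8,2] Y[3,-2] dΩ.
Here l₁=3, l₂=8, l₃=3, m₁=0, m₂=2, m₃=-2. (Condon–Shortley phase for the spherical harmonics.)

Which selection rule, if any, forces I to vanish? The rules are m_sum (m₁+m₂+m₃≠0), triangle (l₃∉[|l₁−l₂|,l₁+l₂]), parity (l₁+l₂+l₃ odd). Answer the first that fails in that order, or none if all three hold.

triangle

Σmᵢ = 0  ✓
l₃∈[|l₁−l₂|,l₁+l₂]=[5,11], have l₃=3  ✗
Σlᵢ = 14 ⇒ even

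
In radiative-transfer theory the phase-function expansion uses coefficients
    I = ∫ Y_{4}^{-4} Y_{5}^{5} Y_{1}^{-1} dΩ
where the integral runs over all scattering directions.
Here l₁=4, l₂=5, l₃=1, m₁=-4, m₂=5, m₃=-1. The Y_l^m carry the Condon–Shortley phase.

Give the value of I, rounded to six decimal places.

m-sum 0 ✓  L=10 even ✓  1≤1≤9 ✓
Π(2lᵢ+1) = 9×11×3 = 297
triangle coeff Δ(4,5,1) = 1/495
Σ_t [4,4]: t=4:+1/576 = 1/576
(3j)²=5/99 [(4 5 1; 0 0 0)], sign=-1
Σ_t [8,8]: t=8:+1/80640 = 1/80640
(3j)²=1/11 [(4 5 1; -4 5 -1)], sign=+1
⇒ 4πI² = 15/11
I = (-1)√(15/11/(4π)) = -0.32941575

-0.329416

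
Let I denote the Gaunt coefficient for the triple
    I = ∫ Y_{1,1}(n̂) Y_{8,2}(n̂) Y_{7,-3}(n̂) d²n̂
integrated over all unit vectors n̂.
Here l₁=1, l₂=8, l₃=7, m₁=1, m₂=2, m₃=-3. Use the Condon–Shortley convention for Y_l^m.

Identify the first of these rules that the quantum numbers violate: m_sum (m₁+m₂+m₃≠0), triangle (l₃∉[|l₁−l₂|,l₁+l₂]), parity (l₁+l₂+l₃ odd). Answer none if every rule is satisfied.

Σmᵢ = 0  ✓
l₃∈[|l₁−l₂|,l₁+l₂]=[7,9], have l₃=7  ✓
Σlᵢ = 16 ⇒ even  ✓

none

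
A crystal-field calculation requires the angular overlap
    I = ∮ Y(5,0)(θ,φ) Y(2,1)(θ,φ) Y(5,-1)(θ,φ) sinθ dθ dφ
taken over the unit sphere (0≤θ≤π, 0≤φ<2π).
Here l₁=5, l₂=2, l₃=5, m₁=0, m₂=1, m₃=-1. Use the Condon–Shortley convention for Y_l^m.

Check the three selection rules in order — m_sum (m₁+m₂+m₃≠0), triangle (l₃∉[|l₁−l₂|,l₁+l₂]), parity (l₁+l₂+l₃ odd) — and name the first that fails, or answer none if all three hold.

m₁+m₂+m₃ = 0 + 1 − 1 = 0  ✓
triangle: |5−2|=3 ≤ l₃=5 ≤ 5+2=7  ✓
parity: l₁+l₂+l₃ = 12 is even  ✓

none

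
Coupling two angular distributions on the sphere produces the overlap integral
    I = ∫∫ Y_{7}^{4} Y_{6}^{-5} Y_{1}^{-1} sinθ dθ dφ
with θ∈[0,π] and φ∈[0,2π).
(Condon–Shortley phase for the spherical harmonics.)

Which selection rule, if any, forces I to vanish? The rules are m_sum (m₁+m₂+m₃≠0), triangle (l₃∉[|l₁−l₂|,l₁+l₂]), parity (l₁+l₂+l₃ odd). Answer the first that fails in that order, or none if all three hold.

m_sum

Σmᵢ = -2  ✗
l₃∈[|l₁−l₂|,l₁+l₂]=[1,13], have l₃=1
Σlᵢ = 14 ⇒ even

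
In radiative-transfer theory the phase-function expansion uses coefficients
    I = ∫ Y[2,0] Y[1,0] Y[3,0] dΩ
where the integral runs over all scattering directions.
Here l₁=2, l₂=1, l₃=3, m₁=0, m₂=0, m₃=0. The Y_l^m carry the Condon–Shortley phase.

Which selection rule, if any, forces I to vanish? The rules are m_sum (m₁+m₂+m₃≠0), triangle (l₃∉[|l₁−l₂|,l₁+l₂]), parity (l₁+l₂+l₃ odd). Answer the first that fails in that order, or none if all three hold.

m₁+m₂+m₃ = 0 + 0 + 0 = 0  ✓
triangle: |2−1|=1 ≤ l₃=3 ≤ 2+1=3  ✓
parity: l₁+l₂+l₃ = 6 is even  ✓

none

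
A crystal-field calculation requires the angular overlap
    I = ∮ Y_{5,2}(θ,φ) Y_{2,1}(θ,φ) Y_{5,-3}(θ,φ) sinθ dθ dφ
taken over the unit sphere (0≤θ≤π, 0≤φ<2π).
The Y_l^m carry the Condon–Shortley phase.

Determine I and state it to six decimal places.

-0.161739

Checks pass: Σm=0; 12 even; l₃=5∈[3,7].
(2·5+1)(2·2+1)(2·5+1) = 605
Δ: 2! 8! 2! / 13! → 1/38610
sum: t=0:+1/2880 t=1:−1/576 t=2:+1/2880 = -1/960
3j²(5 2 5; 0 0 0) = Δ·Π!·Σ² = 10/429  (sign +1)
sum: t=1:−1/2880 t=2:+1/10080 = -1/4032
3j²(5 2 5; 2 1 -3) = Δ·Π!·Σ² = 10/429  (sign -1)
combine: 4πI² = 605·10/429·10/429 = 500/1521
take √, sign -1: I = -0.16173926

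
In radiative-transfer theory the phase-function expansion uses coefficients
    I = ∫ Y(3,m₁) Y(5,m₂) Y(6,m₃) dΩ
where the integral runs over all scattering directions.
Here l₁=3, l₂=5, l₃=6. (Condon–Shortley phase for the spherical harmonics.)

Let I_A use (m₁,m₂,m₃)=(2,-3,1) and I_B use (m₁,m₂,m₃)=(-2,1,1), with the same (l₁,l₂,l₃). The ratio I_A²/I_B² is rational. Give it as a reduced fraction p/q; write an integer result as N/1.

l's match ⇒ only the (l;m) 3-j factors differ between A and B.
A: triangle coeff Δ(3,5,6) = 1/675675; Σ_t [0,1]: t=0:+1/17280 t=1:−1/120960 = 1/20160; (3j)²=64/3003 [(3 5 6; 2 -3 1)], sign=-1
B: triangle coeff Δ(3,5,6) = 1/675675; Σ_t [1,2]: t=1:−1/17280 t=2:+1/6912 = 1/11520; (3j)²=2/143 [(3 5 6; -2 1 1)], sign=-1
I_A²/I_B² = (64/3003)/(2/143) = 32/21

32/21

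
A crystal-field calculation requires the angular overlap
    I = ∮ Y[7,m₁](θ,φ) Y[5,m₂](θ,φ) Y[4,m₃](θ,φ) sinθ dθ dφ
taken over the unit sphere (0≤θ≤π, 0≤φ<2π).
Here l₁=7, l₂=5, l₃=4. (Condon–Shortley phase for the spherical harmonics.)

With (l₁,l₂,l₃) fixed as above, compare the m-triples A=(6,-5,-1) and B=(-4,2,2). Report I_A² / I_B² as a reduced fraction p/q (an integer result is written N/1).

Same 7,5,4: normalisation and zero-m 3j drop out of the ratio.
A: Δ: 8! 6! 2! / 17! → 1/6126120; sum: t=0:+1/9676800 = 1/9676800; 3j²(7 5 4; 6 -5 -1) = Δ·Π!·Σ² = 27/952  (sign -1)
B: Δ: 8! 6! 2! / 17! → 1/6126120; sum: t=5:−1/1036800 t=6:+1/172800 t=7:−1/483840 = 1/362880; 3j²(7 5 4; -4 2 2) = Δ·Π!·Σ² = 20/1547  (sign +1)
I_A²/I_B² = (27/952)/(20/1547) = 351/160

351/160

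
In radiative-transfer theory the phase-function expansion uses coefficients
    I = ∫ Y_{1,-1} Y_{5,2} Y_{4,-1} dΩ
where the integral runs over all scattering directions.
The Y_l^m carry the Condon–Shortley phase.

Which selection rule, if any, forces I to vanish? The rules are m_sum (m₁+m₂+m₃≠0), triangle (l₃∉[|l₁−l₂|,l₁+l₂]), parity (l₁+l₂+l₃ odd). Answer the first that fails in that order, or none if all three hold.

none

Σmᵢ = 0  ✓
l₃∈[|l₁−l₂|,l₁+l₂]=[4,6], have l₃=4  ✓
Σlᵢ = 10 ⇒ even  ✓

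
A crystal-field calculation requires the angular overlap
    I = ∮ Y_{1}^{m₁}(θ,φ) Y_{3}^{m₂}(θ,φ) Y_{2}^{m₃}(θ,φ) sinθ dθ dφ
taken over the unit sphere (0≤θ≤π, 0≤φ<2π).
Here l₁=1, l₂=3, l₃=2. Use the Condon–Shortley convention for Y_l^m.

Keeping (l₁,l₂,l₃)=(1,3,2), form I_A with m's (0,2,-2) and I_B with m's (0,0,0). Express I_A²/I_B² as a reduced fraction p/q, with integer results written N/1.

Same 1,3,2: normalisation and zero-m 3j drop out of the ratio.
A: Δ: 2! 0! 4! / 7! → 1/105; sum: t=1:−1/24 = -1/24; 3j²(1 3 2; 0 2 -2) = Δ·Π!·Σ² = 1/21  (sign -1)
B: Δ: 2! 0! 4! / 7! → 1/105; sum: t=1:−1/4 = -1/4; 3j²(1 3 2; 0 0 0) = Δ·Π!·Σ² = 3/35  (sign -1)
I_A²/I_B² = (1/21)/(3/35) = 5/9

5/9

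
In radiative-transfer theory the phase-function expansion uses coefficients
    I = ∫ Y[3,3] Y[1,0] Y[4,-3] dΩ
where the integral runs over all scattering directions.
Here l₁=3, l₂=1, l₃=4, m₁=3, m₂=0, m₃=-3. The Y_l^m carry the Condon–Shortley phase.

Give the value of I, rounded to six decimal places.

-0.162868

Checks pass: Σm=0; 8 even; l₃=4∈[2,4].
(2·3+1)(2·1+1)(2·4+1) = 189
Δ: 0! 6! 2! / 9! → 1/252
sum: t=0:+1/36 = 1/36
3j²(3 1 4; 0 0 0) = Δ·Π!·Σ² = 4/63  (sign +1)
sum: t=0:+1/720 = 1/720
3j²(3 1 4; 3 0 -3) = Δ·Π!·Σ² = 1/36  (sign -1)
combine: 4πI² = 189·4/63·1/36 = 1/3
take √, sign -1: I = -0.16286750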